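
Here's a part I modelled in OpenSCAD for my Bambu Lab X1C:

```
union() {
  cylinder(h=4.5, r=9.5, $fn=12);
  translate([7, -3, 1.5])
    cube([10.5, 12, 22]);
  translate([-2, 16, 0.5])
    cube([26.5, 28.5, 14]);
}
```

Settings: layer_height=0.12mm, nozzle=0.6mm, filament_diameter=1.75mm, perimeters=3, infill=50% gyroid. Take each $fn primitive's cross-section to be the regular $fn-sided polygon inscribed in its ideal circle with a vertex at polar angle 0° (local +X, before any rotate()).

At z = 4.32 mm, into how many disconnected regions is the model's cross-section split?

2

At z = 4.32 mm: the cylinder: section is a regular 12-gon, circumradius r=9.5; the 10.5×12 cube at (7, -3) contributes its full rectangle; the cube at (-2, 16) (footprint 26.5×28.5) is included at this height; Merging all regions: the regions partially overlap (shared area 15.90 mm²), so overlapping operands fuse into one piece — 2 connected regions. The result has 2 disconnected regions.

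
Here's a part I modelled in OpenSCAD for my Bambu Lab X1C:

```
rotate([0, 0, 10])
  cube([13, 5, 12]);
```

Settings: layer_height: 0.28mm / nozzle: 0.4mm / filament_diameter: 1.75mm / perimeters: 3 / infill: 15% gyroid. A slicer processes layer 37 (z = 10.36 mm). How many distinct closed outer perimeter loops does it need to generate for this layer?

1

At z = 10.36 mm: the 13×5 cube contributes its full rectangle; (whole slice rotated 10° about Z — lengths, areas and connectivity unchanged). The result has 1 disconnected region.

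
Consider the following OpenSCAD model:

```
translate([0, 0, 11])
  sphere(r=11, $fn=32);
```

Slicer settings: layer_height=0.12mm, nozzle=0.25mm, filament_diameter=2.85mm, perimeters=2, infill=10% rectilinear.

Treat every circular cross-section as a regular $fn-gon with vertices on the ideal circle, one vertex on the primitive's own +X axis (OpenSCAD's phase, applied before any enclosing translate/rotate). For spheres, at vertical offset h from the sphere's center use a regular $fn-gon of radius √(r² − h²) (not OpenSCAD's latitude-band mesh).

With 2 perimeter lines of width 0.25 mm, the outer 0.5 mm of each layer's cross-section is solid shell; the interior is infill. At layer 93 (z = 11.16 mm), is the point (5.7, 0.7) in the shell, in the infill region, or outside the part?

At z = 11.16 mm: the r=11 sphere slices to a regular 32-gon of circumradius 10.999 (√(r²−h²) with h=0.16 from center). Overall, the cross-section is a single solid region. The nearest boundary edge runs (11.00, 0.00)→(10.79, 2.15); distance from the point to it = 5.20 mm. The point is inside the cross-section and 5.20 mm from the nearest boundary — more than the 0.5 mm shell width (2 × 0.25), so it's in the infill interior.

infill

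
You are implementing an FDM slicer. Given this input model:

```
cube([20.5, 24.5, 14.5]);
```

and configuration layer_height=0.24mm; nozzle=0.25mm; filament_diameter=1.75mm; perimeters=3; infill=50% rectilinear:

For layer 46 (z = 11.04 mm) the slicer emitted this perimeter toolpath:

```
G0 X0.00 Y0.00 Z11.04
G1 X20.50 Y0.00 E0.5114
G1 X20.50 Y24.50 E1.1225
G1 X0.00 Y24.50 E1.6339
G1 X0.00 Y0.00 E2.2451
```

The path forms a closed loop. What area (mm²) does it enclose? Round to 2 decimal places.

Apply the shoelace formula to the sequence of (X, Y) vertices; enclosed area = 502.25 mm².

502.25 mm²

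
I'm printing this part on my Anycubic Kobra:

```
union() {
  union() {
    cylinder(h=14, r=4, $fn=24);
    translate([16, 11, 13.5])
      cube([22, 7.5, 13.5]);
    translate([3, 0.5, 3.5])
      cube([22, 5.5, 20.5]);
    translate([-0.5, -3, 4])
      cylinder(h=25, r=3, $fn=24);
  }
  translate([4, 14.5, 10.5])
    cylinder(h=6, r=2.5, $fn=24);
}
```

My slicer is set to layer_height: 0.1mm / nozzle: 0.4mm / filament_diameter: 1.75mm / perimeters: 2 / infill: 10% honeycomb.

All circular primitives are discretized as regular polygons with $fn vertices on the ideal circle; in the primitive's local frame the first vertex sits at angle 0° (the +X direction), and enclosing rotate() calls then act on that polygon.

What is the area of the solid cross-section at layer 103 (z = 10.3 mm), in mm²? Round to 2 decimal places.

At z = 10.3 mm: the r=4 cylinder gives a regular 24-gon of circumradius 4 (constant along its height) (area = (24/2)·4.000²·sin(360°/24) = 49.69 mm²); the cube at (16, 11) does not reach this height (z outside [13.5, 27]); the 22×5.5 cube at (3, 0.5) contributes its full rectangle (area 121.00 mm²); the r=3 cylinder at (-0.5, -3) contributes a regular 24-gon of circumradius 3 (area = (24/2)·3.000²·sin(360°/24) = 27.95 mm²); Merging all regions: the regions partially overlap — summed areas 198.65 mm² minus the doubly-counted overlap 18.36 mm² gives 180.29 mm² — area = 180.29 mm²; the cylinder at (4, 14.5) does not reach this height (z outside [10.5, 16.5]); Merging all regions: only that combined region is present, so the union is just that shape — area = 180.29 mm². Overall, the cross-section is a single solid region. Net area = 180.29 mm².

180.29 mm²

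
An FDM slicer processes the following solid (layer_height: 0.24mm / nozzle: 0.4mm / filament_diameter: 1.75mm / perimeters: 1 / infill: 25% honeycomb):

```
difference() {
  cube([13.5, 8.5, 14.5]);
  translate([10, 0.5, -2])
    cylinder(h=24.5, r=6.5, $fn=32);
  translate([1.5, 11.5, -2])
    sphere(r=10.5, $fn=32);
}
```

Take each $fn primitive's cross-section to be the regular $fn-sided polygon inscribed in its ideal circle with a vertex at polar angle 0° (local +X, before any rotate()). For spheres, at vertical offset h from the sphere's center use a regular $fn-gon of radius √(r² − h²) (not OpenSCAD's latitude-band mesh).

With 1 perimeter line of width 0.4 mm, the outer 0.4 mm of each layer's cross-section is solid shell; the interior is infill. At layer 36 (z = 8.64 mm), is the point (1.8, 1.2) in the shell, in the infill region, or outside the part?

infill

At z = 8.64 mm: the 13.5×8.5 cube contributes its full rectangle; the r=6.5 cylinder at (10, 0.5) gives a regular 32-gon of circumradius 6.5 (constant along its height); the sphere at (1.5, 11.5) does not reach this height (|z−center|=10.640 > r=10.5); After the difference (first − rest): starting from the 13.5×8.5 cube, the r=6.5 cylinder at (10, 0.5) partially overlaps it — only the 59.48 mm² overlap (of its 131.88 mm²) is removed, clipping the outline — 1 connected region. Overall, the cross-section is a single solid region. The nearest boundary edge runs (3.55, 0.00)→(0.00, 0.00); distance from the point to it = 1.20 mm. The point is inside the cross-section and 1.20 mm from the nearest boundary — more than the 0.4 mm shell width (1 × 0.4), so it's in the infill interior.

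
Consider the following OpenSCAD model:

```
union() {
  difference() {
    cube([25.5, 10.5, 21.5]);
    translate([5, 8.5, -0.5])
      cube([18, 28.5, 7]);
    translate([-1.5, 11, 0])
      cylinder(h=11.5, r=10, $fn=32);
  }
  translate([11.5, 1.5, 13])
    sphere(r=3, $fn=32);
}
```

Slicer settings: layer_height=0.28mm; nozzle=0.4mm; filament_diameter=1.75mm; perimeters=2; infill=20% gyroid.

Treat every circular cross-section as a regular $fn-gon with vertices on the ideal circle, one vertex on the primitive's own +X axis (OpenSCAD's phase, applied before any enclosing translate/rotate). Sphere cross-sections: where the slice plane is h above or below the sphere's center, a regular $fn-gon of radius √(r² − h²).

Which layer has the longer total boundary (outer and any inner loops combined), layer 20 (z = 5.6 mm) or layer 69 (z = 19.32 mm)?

layer 69 (z = 19.32 mm)

Layer 20 (z = 5.6): the cube (footprint 25.5×10.5) is included at this height (perimeter 72.00 mm); the cube at (5, 8.5) (footprint 18×28.5) is included at this height (perimeter 93.00 mm); the r=10 cylinder at (-1.5, 11) contributes a regular 32-gon of circumradius 10 (perimeter = 2·32·10.000·sin(180°/32) = 62.73 mm); Taking the first minus the rest: starting from the 25.5×10.5 cube, the 18×28.5 cube at (5, 8.5) partially overlaps it — only the 36.00 mm² overlap (of its 513.00 mm²) is removed, clipping the outline; the r=10 cylinder at (-1.5, 11) partially overlaps it — only the 52.24 mm² overlap (of its 312.14 mm²) is removed, clipping the outline — boundary = 68.15 mm; the sphere at (11.5, 1.5) is not intersected at this z (|z−center|=7.400 > r=3); Merging all regions: only that combined region is present, so the union is just that shape — boundary = 68.15 mm. So its perimeter = 68.15 mm. Layer 69 (z = 19.32): the cube (footprint 25.5×10.5) is included at this height (perimeter 72.00 mm); the cube at (5, 8.5) does not reach this height (z outside [-0.5, 6.5]); the cylinder at (-1.5, 11) does not reach this height (z outside [0, 11.5]); After the difference (first − rest): none of the subtracted shapes is present at this height, so the 25.5×10.5 cube is unchanged — boundary = 72.00 mm; the sphere at (11.5, 1.5) is not intersected at this z (|z−center|=6.320 > r=3); Taking the union: only the result so far is present, so the union is just that shape — boundary = 72.00 mm. So its perimeter = 72.00 mm. Layer 69 is larger (72.00 vs 68.15 mm).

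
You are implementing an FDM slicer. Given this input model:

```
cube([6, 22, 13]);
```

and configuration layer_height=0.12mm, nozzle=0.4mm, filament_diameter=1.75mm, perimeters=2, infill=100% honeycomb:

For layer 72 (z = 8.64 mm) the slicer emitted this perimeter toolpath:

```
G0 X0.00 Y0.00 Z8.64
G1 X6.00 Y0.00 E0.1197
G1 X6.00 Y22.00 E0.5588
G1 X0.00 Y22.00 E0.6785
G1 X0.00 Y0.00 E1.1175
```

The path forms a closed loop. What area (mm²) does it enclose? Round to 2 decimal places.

132.00 mm²

Apply the shoelace formula to the sequence of (X, Y) vertices; enclosed area = 132.00 mm².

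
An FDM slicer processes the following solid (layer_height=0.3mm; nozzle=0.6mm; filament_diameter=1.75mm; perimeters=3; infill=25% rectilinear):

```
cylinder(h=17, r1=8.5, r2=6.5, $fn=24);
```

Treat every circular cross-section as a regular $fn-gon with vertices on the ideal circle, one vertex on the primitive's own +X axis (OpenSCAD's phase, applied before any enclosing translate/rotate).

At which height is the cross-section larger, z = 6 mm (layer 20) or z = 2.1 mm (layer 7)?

layer 7 (z = 2.1 mm)

Layer 20 (z = 6): the cone contributes a regular 24-gon of circumradius 7.794 (interpolated between r1=8.5 and r2=6.5 at t=0.353) (area = (24/2)·7.794²·sin(360°/24) = 188.67 mm²). So its area = 188.67 mm². Layer 7 (z = 2.1): the cone: at t=0.124 of its height the radius interpolates to r₁+(r₂−r₁)t = 8.253, giving a regular 24-gon of that circumradius (area = (24/2)·8.253²·sin(360°/24) = 211.54 mm²). So its area = 211.54 mm². Layer 7 is larger (211.54 vs 188.67 mm²).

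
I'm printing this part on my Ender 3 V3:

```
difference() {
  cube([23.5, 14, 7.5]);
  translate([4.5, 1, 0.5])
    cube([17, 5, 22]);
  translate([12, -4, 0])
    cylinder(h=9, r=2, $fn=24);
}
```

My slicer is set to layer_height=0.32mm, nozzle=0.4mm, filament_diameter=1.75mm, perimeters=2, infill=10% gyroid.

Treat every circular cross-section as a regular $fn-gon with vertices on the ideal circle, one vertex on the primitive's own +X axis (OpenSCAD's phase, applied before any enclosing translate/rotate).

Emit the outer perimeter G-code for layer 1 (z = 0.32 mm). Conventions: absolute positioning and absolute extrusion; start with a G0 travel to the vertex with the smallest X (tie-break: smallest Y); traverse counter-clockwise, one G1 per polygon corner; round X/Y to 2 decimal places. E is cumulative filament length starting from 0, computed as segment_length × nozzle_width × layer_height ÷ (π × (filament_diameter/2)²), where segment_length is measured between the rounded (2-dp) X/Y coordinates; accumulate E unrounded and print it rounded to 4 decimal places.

At z = 0.32 mm: the cube is present — its section is the full 23.5×14 rectangle; the cube at (4.5, 1) is not intersected at this z (z outside [0.5, 22.5]); the r=2 cylinder at (12, -4) gives a regular 24-gon of circumradius 2 (constant along its height); After the difference (first − rest): starting from the 23.5×14 cube, the r=2 cylinder at (12, -4) misses the remaining region (no effect) — 1 connected region. The outline is a single polygon with 4 vertices. Extrusion per mm of travel: 0.4 × 0.32 / (π × 0.875²) = 0.053216. Accumulating E over each segment gives final E = 3.9912.

G0 X0.00 Y0.00 Z0.32
G1 X23.50 Y0.00 E1.2506
G1 X23.50 Y14.00 E1.9956
G1 X0.00 Y14.00 E3.2462
G1 X0.00 Y0.00 E3.9912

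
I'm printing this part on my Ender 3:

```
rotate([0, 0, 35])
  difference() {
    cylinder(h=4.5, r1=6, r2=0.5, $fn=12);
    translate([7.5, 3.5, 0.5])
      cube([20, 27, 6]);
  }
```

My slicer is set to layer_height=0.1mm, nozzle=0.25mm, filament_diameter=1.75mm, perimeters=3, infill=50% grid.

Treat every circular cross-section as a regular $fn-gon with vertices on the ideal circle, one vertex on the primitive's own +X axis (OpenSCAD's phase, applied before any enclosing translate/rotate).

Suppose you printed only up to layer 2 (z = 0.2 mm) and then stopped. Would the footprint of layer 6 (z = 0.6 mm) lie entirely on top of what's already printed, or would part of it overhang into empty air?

entirely on top

Compare the two slices. At z = 0.2: the cone (r1=6→r2=0.5) has section circumradius 5.756 here — a regular 12-gon (area = (12/2)·5.756²·sin(360°/12) = 99.38 mm²); the cube at (7.5, 3.5) is absent (z outside [0.5, 6.5]); Subtracting the remaining from the first: none of the subtracted shapes is present at this height, so the cone is unchanged — area = 99.38 mm²; (whole slice rotated 35° about Z — lengths, areas and connectivity unchanged). At z = 0.6: the cone contributes a regular 12-gon of circumradius 5.267 (interpolated between r1=6 and r2=0.5 at t=0.133) (area = (12/2)·5.267²·sin(360°/12) = 83.21 mm²); the cube at (7.5, 3.5) is present — its section is the full 20×27 rectangle (area 540.00 mm²); After the difference (first − rest): starting from the cone (83.21 mm²), the 20×27 cube at (7.5, 3.5) misses the remaining region (no effect) — area = 83.21 mm²; (whole slice rotated 35° about Z — lengths, areas and connectivity unchanged). Checking containment: the cross-section at z = 0.6 is a subset of the cross-section at z = 0.2.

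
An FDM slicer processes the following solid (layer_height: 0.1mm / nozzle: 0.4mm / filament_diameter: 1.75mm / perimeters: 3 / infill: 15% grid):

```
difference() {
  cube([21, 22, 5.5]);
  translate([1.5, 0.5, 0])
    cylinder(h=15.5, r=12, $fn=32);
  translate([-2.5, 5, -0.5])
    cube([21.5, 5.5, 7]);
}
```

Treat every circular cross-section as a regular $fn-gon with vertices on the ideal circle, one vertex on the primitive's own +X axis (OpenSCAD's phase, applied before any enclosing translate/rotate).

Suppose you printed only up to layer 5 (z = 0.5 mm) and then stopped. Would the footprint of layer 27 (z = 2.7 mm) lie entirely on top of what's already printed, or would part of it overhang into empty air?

Compare the two slices. At z = 0.5: the cube (footprint 21×22) is included at this height (area 462.00 mm²); the cylinder at (1.5, 0.5): section is a regular 32-gon, circumradius r=12 (area = (32/2)·12.000²·sin(360°/32) = 449.49 mm²); the cube at (-2.5, 5) (footprint 21.5×5.5) is included at this height (area 118.25 mm²); After the difference (first − rest): starting from the 21×22 cube (462.00 mm²), the r=12 cylinder at (1.5, 0.5) partially overlaps it — only the 137.00 mm² overlap (of its 449.49 mm²) is removed, clipping the outline; the 21.5×5.5 cube at (-2.5, 5) partially overlaps it — only the 45.13 mm² overlap (of its 118.25 mm²) is removed, clipping the outline — area = 279.87 mm². At z = 2.7: the 21×22 cube contributes its full rectangle (area 462.00 mm²); the r=12 cylinder at (1.5, 0.5) gives a regular 32-gon of circumradius 12 (constant along its height) (area = (32/2)·12.000²·sin(360°/32) = 449.49 mm²); the 21.5×5.5 cube at (-2.5, 5) contributes its full rectangle (area 118.25 mm²); After the difference (first − rest): starting from the 21×22 cube (462.00 mm²), the r=12 cylinder at (1.5, 0.5) partially overlaps it — only the 137.00 mm² overlap (of its 449.49 mm²) is removed, clipping the outline; the 21.5×5.5 cube at (-2.5, 5) partially overlaps it — only the 45.13 mm² overlap (of its 118.25 mm²) is removed, clipping the outline — area = 279.87 mm². Checking containment: the cross-section at z = 2.7 is a subset of the cross-section at z = 0.5.

entirely on top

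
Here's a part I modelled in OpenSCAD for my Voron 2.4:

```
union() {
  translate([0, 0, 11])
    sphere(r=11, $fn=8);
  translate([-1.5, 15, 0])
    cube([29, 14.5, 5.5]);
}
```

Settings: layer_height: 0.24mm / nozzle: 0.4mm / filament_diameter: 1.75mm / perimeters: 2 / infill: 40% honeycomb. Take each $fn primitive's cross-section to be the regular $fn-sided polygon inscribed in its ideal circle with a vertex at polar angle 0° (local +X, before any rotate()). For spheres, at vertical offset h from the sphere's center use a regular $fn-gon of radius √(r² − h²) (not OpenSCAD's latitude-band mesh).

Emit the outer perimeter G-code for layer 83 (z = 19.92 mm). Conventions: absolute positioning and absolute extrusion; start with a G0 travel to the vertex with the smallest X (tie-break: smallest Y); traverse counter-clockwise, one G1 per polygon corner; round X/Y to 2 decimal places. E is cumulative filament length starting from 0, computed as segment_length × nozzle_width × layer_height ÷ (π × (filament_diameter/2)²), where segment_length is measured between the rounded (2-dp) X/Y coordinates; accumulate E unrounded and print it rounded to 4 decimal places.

At z = 19.92 mm: the r=11 sphere contributes a regular 8-gon of circumradius √(11²−8.92²) = 6.437; the cube at (-1.5, 15) does not reach this height (z outside [0, 5.5]); Merging all regions: only the r=11 sphere is present, so the union is just that shape — 1 connected region. The outline is a single polygon with 8 vertices. Extrusion per mm of travel: 0.4 × 0.24 / (π × 0.875²) = 0.039912. Accumulating E over each segment gives final E = 1.5732.

G0 X-6.44 Y0.00 Z19.92
G1 X-4.55 Y-4.55 E0.1966
G1 X0.00 Y-6.44 E0.3933
G1 X4.55 Y-4.55 E0.5899
G1 X6.44 Y0.00 E0.7866
G1 X4.55 Y4.55 E0.9832
G1 X0.00 Y6.44 E1.1799
G1 X-4.55 Y4.55 E1.3765
G1 X-6.44 Y0.00 E1.5732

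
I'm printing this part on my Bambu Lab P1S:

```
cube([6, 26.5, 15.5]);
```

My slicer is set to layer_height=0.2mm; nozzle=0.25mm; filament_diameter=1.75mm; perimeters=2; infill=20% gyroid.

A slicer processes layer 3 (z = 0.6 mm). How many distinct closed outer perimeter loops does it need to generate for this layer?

At z = 0.6 mm: the 6×26.5 cube contributes its full rectangle. The result has 1 disconnected region.

1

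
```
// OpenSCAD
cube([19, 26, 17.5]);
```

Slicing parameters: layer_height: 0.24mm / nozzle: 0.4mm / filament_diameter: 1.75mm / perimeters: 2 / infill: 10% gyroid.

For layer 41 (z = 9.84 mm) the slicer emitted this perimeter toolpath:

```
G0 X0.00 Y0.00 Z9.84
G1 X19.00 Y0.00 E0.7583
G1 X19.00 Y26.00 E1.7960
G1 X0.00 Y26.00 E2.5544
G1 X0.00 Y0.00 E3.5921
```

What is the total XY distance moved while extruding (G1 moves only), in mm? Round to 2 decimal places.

Sum the Euclidean lengths of each G1 segment: total = 90.00 mm.

90.00 mm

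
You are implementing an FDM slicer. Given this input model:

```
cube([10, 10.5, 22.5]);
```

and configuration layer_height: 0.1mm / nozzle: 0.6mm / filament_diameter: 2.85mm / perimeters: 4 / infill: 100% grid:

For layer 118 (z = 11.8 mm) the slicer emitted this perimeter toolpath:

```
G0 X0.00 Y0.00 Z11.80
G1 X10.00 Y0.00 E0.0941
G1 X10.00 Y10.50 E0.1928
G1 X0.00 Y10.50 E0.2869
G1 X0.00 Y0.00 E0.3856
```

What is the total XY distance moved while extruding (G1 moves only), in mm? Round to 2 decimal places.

41.00 mm

Sum the Euclidean lengths of each G1 segment: total = 41.00 mm.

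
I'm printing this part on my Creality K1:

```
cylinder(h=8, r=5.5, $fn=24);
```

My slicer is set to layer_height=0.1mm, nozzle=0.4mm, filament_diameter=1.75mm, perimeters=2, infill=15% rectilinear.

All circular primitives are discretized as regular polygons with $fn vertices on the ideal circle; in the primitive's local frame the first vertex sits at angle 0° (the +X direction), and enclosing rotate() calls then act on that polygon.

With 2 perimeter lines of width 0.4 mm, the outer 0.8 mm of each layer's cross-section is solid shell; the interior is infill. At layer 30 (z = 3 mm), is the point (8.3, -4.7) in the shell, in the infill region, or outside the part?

At z = 3 mm: the cylinder: section is a regular 24-gon, circumradius r=5.5. Overall, the cross-section is a single solid region. The nearest boundary edge runs (3.89, -3.89)→(4.76, -2.75); distance from the point to it = 4.04 mm. The point is not inside any of the regions above, so it lies outside the cross-section (4.04 mm from the nearest boundary).

outside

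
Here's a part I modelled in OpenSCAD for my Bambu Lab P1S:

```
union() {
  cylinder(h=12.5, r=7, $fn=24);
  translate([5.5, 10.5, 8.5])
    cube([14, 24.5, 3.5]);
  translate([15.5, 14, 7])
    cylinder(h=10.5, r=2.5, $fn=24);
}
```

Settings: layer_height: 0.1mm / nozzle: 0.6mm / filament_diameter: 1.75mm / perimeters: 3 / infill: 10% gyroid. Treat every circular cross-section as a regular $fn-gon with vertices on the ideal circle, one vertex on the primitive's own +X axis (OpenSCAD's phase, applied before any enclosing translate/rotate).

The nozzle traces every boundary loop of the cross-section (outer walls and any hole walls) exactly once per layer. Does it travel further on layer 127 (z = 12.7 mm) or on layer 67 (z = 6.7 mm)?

layer 67 (z = 6.7 mm)

Layer 127 (z = 12.7): the cylinder is not intersected at this z (z outside [0, 12.5]); the cube at (5.5, 10.5) does not reach this height (z outside [8.5, 12]); the r=2.5 cylinder at (15.5, 14) contributes a regular 24-gon of circumradius 2.5 (perimeter = 2·24·2.500·sin(180°/24) = 15.66 mm); Taking the union: only the r=2.5 cylinder at (15.5, 14) is present, so the union is just that shape — boundary = 15.66 mm. So its perimeter = 15.66 mm. Layer 67 (z = 6.7): the cylinder: section is a regular 24-gon, circumradius r=7 (perimeter = 2·24·7.000·sin(180°/24) = 43.86 mm); the cube at (5.5, 10.5) is not intersected at this z (z outside [8.5, 12]); the cylinder at (15.5, 14) is not intersected at this z (z outside [7, 17.5]); Taking the union: only the r=7 cylinder is present, so the union is just that shape — boundary = 43.86 mm. So its perimeter = 43.86 mm. Layer 67 is larger (43.86 vs 15.66 mm).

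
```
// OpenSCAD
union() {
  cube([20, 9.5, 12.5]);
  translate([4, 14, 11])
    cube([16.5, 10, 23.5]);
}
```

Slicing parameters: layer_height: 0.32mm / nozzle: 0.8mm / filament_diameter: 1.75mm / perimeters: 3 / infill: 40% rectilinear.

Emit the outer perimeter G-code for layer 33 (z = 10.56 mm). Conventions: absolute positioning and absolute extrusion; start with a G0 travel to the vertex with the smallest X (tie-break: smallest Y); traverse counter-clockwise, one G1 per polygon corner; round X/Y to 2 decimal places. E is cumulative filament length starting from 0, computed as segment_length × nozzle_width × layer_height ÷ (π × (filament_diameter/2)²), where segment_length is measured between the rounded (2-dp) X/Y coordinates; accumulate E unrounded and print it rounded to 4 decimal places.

At z = 10.56 mm: the cube is present — its section is the full 20×9.5 rectangle; the cube at (4, 14) is absent (z outside [11, 34.5]); Merging all regions: only the 20×9.5 cube is present, so the union is just that shape — 1 connected region. The outline is a single polygon with 4 vertices. Extrusion per mm of travel: 0.8 × 0.32 / (π × 0.875²) = 0.106432. Accumulating E over each segment gives final E = 6.2795.

G0 X0.00 Y0.00 Z10.56
G1 X20.00 Y0.00 E2.1286
G1 X20.00 Y9.50 E3.1398
G1 X0.00 Y9.50 E5.2684
G1 X0.00 Y0.00 E6.2795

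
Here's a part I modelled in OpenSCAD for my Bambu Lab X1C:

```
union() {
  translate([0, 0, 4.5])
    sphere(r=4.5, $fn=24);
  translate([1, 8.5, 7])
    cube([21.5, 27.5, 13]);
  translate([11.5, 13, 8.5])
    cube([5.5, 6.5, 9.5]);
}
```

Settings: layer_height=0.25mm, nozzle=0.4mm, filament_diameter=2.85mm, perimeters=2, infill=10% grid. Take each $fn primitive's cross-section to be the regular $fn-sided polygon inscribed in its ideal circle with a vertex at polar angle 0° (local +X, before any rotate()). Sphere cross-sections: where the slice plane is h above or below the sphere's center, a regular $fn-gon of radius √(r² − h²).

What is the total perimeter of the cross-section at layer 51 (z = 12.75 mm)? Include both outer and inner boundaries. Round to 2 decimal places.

At z = 12.75 mm: the sphere is not intersected at this z (|z−center|=8.250 > r=4.5); the cube at (1, 8.5) is present — its section is the full 21.5×27.5 rectangle (perimeter 98.00 mm); the 5.5×6.5 cube at (11.5, 13) contributes its full rectangle (perimeter 24.00 mm); Taking the union: the 5.5×6.5 cube at (11.5, 13) lies entirely inside the 21.5×27.5 cube at (1, 8.5), so the union is just the 21.5×27.5 cube at (1, 8.5) — boundary = 98.00 mm. Overall, the cross-section is a single solid region. Total boundary length (outer) = 98.00 mm.

98.00 mm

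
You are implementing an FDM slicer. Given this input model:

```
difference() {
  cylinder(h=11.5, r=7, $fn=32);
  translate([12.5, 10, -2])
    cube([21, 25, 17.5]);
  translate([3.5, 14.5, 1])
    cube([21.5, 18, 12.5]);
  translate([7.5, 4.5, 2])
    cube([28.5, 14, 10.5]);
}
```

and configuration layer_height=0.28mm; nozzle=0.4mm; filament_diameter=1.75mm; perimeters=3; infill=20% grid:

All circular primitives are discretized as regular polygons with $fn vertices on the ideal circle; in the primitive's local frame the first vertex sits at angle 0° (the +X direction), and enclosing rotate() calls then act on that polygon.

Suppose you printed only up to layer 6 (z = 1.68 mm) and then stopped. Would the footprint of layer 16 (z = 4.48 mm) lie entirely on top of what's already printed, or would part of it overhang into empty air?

Compare the two slices. At z = 1.68: the r=7 cylinder gives a regular 32-gon of circumradius 7 (constant along its height) (area = (32/2)·7.000²·sin(360°/32) = 152.95 mm²); the 21×25 cube at (12.5, 10) contributes its full rectangle (area 525.00 mm²); the cube at (3.5, 14.5) (footprint 21.5×18) is included at this height (area 387.00 mm²); the cube at (7.5, 4.5) is absent (z outside [2, 12.5]); Subtracting the remaining from the first: starting from the r=7 cylinder (152.95 mm²), the 21×25 cube at (12.5, 10) misses the remaining region (no effect); the 21.5×18 cube at (3.5, 14.5) misses the remaining region (no effect) — area = 152.95 mm². At z = 4.48: the cylinder: section is a regular 32-gon, circumradius r=7 (area = (32/2)·7.000²·sin(360°/32) = 152.95 mm²); the cube at (12.5, 10) (footprint 21×25) is included at this height (area 525.00 mm²); the cube at (3.5, 14.5) is present — its section is the full 21.5×18 rectangle (area 387.00 mm²); the 28.5×14 cube at (7.5, 4.5) contributes its full rectangle (area 399.00 mm²); Subtracting the remaining from the first: starting from the r=7 cylinder (152.95 mm²), the 21×25 cube at (12.5, 10) misses the remaining region (no effect); the 21.5×18 cube at (3.5, 14.5) misses the remaining region (no effect); the 28.5×14 cube at (7.5, 4.5) misses the remaining region (no effect) — area = 152.95 mm². Checking containment: the cross-section at z = 4.48 is a subset of the cross-section at z = 1.68.

entirely on top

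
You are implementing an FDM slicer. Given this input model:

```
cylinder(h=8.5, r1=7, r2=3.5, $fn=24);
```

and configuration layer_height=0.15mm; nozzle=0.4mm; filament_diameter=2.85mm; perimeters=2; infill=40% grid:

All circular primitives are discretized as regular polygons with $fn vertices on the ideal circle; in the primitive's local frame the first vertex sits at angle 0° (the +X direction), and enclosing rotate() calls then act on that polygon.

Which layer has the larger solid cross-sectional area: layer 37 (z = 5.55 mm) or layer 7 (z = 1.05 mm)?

Layer 37 (z = 5.55): the cone: at t=0.653 of its height the radius interpolates to r₁+(r₂−r₁)t = 4.715, giving a regular 24-gon of that circumradius (area = (24/2)·4.715²·sin(360°/24) = 69.04 mm²). So its area = 69.04 mm². Layer 7 (z = 1.05): the cone contributes a regular 24-gon of circumradius 6.568 (interpolated between r1=7 and r2=3.5 at t=0.124) (area = (24/2)·6.568²·sin(360°/24) = 133.97 mm²). So its area = 133.97 mm². Layer 7 is larger (133.97 vs 69.04 mm²).

layer 7 (z = 1.05 mm)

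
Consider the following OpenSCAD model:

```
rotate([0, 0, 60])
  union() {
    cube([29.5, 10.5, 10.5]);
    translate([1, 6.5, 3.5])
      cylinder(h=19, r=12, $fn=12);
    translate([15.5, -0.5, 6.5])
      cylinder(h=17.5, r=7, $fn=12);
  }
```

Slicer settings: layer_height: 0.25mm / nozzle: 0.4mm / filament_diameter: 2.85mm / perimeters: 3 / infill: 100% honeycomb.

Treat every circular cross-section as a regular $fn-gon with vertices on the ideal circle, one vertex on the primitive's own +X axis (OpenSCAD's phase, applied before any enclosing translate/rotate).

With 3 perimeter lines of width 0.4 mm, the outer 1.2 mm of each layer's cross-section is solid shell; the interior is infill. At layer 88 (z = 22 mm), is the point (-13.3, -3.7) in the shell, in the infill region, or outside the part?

shell

At z = 22 mm: the cube is absent (z outside [0, 10.5]); the r=12 cylinder at (1, 6.5) contributes a regular 12-gon of circumradius 12; the r=7 cylinder at (15.5, -0.5) gives a regular 12-gon of circumradius 7 (constant along its height); Combining (union): the regions partially overlap (shared area 14.63 mm²), so overlapping operands fuse into one piece — 1 connected region; (rotated 60° about Z; rotation is an isometry so areas/perimeters/island counts are preserved). Overall, the cross-section is a single solid region. Undo the 60° rotation: the query point maps to (-9.854, 9.668) in the un-rotated model frame. The nearest boundary edge runs (-11.00, 6.50)→(-9.39, 12.50); distance from the point to it = 0.29 mm. The point is inside the cross-section, 0.29 mm from the nearest boundary — within the 1.2 mm shell band (3 × 0.4).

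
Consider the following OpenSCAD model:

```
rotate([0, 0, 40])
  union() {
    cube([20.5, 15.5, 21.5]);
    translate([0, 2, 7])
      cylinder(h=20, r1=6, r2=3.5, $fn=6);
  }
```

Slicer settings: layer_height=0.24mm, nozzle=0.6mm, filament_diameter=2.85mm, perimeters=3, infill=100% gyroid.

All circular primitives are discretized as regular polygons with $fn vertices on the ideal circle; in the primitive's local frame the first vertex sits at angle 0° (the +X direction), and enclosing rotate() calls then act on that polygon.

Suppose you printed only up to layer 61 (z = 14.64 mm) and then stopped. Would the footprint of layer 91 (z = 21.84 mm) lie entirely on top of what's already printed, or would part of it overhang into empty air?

entirely on top

Compare the two slices. At z = 14.64: the cube (footprint 20.5×15.5) is included at this height (area 317.75 mm²); the cone at (0, 2): at t=0.382 of its height the radius interpolates to r₁+(r₂−r₁)t = 5.045, giving a regular 6-gon of that circumradius (area = (6/2)·5.045²·sin(360°/6) = 66.13 mm²); Merging all regions: the regions partially overlap — summed areas 383.88 mm² minus the doubly-counted overlap 25.47 mm² gives 358.41 mm² — area = 358.41 mm²; (rotated 40° about Z; rotation is an isometry so areas/perimeters/island counts are preserved). At z = 21.84: the cube is absent (z outside [0, 21.5]); the cone at (0, 2) (r1=6→r2=3.5) has section circumradius 4.145 here — a regular 6-gon (area = (6/2)·4.145²·sin(360°/6) = 44.64 mm²); Combining (union): only the cone at (0, 2) is present, so the union is just that shape — area = 44.64 mm²; (rotated 40° about Z; rotation is an isometry so areas/perimeters/island counts are preserved). Checking containment: the cross-section at z = 21.84 is a subset of the cross-section at z = 14.64.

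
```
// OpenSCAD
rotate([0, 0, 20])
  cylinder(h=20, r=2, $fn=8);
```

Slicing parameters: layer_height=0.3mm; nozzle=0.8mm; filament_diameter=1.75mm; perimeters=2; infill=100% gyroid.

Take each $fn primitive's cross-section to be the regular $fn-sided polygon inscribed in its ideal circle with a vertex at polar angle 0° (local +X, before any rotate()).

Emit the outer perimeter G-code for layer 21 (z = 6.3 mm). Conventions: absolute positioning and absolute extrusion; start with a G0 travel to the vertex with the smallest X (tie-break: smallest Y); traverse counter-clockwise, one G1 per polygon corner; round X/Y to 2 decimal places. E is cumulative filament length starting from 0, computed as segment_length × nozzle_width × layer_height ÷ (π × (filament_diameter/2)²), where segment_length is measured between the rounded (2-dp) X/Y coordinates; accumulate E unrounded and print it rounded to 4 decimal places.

G0 X-1.88 Y-0.68 Z6.30
G1 X-0.85 Y-1.81 E0.1526
G1 X0.68 Y-1.88 E0.3054
G1 X1.81 Y-0.85 E0.4579
G1 X1.88 Y0.68 E0.6108
G1 X0.85 Y1.81 E0.7633
G1 X-0.68 Y1.88 E0.9162
G1 X-1.81 Y0.85 E1.0687
G1 X-1.88 Y-0.68 E1.2215

At z = 6.3 mm: the r=2 cylinder contributes a regular 8-gon of circumradius 2; (rotated 20° about Z; rotation is an isometry so areas/perimeters/island counts are preserved). The outline is a single polygon with 8 vertices. Extrusion per mm of travel: 0.8 × 0.3 / (π × 0.875²) = 0.099780. Accumulating E over each segment gives final E = 1.2215.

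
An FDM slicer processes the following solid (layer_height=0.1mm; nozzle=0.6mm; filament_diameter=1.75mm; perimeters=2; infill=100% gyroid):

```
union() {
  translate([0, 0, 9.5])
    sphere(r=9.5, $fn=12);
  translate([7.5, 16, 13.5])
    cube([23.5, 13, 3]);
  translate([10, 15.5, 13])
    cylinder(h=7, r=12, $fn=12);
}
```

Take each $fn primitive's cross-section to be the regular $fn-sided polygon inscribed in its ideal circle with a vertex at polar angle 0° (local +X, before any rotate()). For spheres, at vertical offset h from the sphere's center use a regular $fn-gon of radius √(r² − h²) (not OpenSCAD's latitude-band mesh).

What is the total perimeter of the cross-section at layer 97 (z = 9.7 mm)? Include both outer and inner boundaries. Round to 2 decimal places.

59.00 mm

At z = 9.7 mm: the sphere: section is a regular 12-gon, circumradius = √(r²−h²) = √(9.5²−0.2²) = 9.498 (perimeter = 2·12·9.498·sin(180°/12) = 59.00 mm); the cube at (7.5, 16) does not reach this height (z outside [13.5, 16.5]); the cylinder at (10, 15.5) is absent (z outside [13, 20]); Taking the union: only the r=9.5 sphere is present, so the union is just that shape — boundary = 59.00 mm. Overall, the cross-section is a single solid region. Total boundary length (outer) = 59.00 mm.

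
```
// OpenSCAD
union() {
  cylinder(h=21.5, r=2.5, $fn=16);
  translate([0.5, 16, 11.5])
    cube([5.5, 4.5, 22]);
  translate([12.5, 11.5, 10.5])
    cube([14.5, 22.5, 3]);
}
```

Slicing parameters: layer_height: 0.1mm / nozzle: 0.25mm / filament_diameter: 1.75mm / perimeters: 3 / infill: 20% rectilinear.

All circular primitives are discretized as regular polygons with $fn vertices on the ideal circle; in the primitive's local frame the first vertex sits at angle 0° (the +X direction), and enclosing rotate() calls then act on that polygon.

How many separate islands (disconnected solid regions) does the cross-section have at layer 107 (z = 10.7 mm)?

At z = 10.7 mm: the r=2.5 cylinder contributes a regular 16-gon of circumradius 2.5; the cube at (0.5, 16) is not intersected at this z (z outside [11.5, 33.5]); the cube at (12.5, 11.5) is present — its section is the full 14.5×22.5 rectangle; Merging all regions: the 2 present regions are separate (no shared area or edge), so areas and boundary lengths simply add and each stays a separate island — 2 connected regions. Overall, the cross-section has 2 separate islands. Island count = 2.

2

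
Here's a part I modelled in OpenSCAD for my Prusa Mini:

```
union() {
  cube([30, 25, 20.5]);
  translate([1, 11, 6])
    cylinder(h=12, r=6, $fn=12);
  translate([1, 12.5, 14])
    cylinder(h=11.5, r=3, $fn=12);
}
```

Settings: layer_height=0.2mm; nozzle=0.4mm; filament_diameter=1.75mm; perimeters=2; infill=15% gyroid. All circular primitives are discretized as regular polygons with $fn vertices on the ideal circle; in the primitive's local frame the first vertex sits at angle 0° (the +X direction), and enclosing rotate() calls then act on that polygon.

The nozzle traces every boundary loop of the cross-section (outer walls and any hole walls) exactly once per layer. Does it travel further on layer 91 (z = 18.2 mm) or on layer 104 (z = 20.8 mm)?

layer 91 (z = 18.2 mm)

Layer 91 (z = 18.2): the cube is present — its section is the full 30×25 rectangle (perimeter 110.00 mm); the cylinder at (1, 11) is not intersected at this z (z outside [6, 18]); the cylinder at (1, 12.5): section is a regular 12-gon, circumradius r=3 (perimeter = 2·12·3.000·sin(180°/12) = 18.63 mm); Combining (union): the regions partially overlap (shared area 19.23 mm²), so the edge portions inside another operand are dropped and the merged outline is re-measured after clipping — boundary = 111.78 mm. So its perimeter = 111.78 mm. Layer 104 (z = 20.8): the cube is not intersected at this z (z outside [0, 20.5]); the cylinder at (1, 11) does not reach this height (z outside [6, 18]); the cylinder at (1, 12.5): section is a regular 12-gon, circumradius r=3 (perimeter = 2·12·3.000·sin(180°/12) = 18.63 mm); Merging all regions: only the r=3 cylinder at (1, 12.5) is present, so the union is just that shape — boundary = 18.63 mm. So its perimeter = 18.63 mm. Layer 91 is larger (111.78 vs 18.63 mm).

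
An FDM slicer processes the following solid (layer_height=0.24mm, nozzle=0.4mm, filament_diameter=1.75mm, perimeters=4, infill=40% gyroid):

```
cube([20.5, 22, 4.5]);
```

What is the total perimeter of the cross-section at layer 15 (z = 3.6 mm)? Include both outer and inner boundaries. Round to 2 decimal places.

85.00 mm

At z = 3.6 mm: the cube is present — its section is the full 20.5×22 rectangle (perimeter 85.00 mm). Overall, the cross-section is a single solid region. Total boundary length (outer) = 85.00 mm.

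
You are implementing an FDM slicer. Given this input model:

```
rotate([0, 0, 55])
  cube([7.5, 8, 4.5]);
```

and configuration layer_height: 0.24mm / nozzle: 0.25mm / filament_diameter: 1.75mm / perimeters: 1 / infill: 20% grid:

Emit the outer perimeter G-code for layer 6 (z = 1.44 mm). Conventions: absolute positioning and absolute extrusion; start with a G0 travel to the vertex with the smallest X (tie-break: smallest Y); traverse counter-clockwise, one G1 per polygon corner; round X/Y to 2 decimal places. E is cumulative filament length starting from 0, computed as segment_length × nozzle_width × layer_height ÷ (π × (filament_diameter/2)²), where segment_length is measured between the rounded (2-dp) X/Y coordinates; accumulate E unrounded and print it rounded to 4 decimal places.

At z = 1.44 mm: the cube (footprint 7.5×8) is included at this height; (rotated 55° about Z; rotation is an isometry so areas/perimeters/island counts are preserved). The outline is a single polygon with 4 vertices. Extrusion per mm of travel: 0.25 × 0.24 / (π × 0.875²) = 0.024945. Accumulating E over each segment gives final E = 0.7730.

G0 X-6.55 Y4.59 Z1.44
G1 X0.00 Y0.00 E0.1995
G1 X4.30 Y6.14 E0.3865
G1 X-2.25 Y10.73 E0.5860
G1 X-6.55 Y4.59 E0.7730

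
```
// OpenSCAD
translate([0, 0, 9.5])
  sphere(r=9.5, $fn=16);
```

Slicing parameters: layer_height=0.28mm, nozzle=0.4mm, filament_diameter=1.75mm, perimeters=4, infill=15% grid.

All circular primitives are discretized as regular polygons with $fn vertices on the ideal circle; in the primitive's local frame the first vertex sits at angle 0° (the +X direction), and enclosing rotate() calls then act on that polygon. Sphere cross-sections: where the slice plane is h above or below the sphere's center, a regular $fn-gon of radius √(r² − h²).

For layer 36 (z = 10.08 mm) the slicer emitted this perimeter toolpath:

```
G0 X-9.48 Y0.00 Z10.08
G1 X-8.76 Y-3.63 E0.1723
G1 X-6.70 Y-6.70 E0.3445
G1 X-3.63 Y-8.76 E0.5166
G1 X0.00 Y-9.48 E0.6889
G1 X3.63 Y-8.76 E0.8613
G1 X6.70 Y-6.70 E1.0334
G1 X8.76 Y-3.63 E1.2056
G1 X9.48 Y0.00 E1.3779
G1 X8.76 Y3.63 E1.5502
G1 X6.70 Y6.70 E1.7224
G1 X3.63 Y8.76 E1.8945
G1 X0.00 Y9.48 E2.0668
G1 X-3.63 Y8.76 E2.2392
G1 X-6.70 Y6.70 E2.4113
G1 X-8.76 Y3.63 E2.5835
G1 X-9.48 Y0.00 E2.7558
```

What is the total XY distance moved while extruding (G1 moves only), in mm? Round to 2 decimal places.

59.18 mm

Sum the Euclidean lengths of each G1 segment: total = 59.18 mm.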